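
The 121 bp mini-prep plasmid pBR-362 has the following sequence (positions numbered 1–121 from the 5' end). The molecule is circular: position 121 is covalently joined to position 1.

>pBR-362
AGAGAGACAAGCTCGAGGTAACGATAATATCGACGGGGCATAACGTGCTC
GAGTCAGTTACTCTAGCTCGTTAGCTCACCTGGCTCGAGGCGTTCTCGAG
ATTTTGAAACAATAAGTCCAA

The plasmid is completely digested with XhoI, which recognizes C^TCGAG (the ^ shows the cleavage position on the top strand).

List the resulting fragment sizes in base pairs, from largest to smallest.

38, 36, 36, 11 bp

XhoI sites (CTCGAG) start at positions 12, 48, 84, 95.
XhoI cuts after the first base of each site, so after positions 12, 48, 84, 95.
Circular molecule, 4 cuts → 4 fragments:
  13–48 → 36 bp
  49–84 → 36 bp
  85–95 → 11 bp
  96–121 then 1–12 → 26 + 12 = 38 bp
Sorted largest to smallest: 38, 36, 36, 11 bp.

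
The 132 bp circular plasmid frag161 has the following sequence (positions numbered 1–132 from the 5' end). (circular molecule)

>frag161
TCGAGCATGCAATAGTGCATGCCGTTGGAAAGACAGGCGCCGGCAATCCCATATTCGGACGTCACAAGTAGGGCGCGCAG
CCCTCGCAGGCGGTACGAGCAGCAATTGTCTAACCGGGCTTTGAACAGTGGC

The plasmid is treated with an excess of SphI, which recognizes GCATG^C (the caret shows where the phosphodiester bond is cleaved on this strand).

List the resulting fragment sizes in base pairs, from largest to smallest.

120, 12 bp

SphI sites (GCATGC) start at positions 5, 17.
SphI cuts after base 5 of each site (before the last base), so after positions 9, 21.
Circular molecule, 2 cuts → 2 fragments:
  10–21 → 12 bp
  22–132 then 1–9 → 111 + 9 = 120 bp
Sorted largest to smallest: 120, 12 bp.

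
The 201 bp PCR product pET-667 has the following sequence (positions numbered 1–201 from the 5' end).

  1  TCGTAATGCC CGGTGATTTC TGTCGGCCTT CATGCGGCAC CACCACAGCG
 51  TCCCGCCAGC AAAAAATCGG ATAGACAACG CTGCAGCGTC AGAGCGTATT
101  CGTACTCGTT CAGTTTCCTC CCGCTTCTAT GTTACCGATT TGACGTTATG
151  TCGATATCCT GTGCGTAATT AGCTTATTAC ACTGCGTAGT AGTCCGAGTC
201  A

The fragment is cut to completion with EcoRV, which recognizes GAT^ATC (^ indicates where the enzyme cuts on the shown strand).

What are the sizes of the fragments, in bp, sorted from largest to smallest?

155, 46 bp

The EcoRV site (GATATC) starts at position 153.
EcoRV cuts after base 3 of each site, so after position 155.
Linear molecule, 1 cut → 2 fragments:
  1–155 → 155 bp
  156–201 → 46 bp
Sorted largest to smallest: 155, 46 bp.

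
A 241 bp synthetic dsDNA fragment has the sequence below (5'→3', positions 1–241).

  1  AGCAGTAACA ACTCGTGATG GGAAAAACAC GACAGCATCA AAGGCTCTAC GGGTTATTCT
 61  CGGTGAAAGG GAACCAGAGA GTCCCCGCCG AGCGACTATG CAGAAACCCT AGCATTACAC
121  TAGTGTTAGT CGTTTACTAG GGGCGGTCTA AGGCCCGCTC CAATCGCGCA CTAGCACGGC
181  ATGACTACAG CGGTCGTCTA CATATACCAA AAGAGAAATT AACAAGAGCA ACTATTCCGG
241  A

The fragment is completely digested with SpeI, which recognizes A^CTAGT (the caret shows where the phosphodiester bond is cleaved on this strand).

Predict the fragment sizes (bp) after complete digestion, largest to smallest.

The SpeI site (ACTAGT) starts at position 119.
SpeI cuts after the first base of each site, so after position 119.
Linear molecule, 1 cut → 2 fragments:
  1–119 → 119 bp
  120–241 → 122 bp
Sorted largest to smallest: 122, 119 bp.

122, 119 bp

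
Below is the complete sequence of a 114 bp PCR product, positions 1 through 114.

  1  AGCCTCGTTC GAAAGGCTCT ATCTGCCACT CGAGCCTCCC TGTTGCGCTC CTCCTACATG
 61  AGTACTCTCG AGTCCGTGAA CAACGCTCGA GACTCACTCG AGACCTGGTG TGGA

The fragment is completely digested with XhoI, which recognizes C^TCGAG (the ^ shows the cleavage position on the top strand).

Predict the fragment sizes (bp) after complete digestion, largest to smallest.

XhoI sites (CTCGAG) start at positions 29, 67, 86, 97.
XhoI cuts after the first base of each site, so after positions 29, 67, 86, 97.
Linear molecule, 4 cuts → 5 fragments:
  1–29 → 29 bp
  30–67 → 38 bp
  68–86 → 19 bp
  87–97 → 11 bp
  98–114 → 17 bp
Sorted largest to smallest: 38, 29, 19, 17, 11 bp.

38, 29, 19, 17, 11 bp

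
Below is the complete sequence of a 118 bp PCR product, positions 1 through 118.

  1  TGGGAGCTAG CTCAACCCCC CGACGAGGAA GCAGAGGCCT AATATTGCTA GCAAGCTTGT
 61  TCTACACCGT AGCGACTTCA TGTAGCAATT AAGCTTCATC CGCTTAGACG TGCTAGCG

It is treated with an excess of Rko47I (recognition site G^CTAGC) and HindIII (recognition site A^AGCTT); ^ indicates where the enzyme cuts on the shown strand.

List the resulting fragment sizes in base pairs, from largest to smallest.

Rko47I sites (GCTAGC) start at positions 6, 47, 112.
Rko47I cuts after the first base of each site, so after positions 6, 47, 112.
HindIII sites (AAGCTT) start at positions 53, 91.
HindIII cuts after the first base of each site, so after positions 53, 91.
Combined cut positions: 6, 47, 53, 91, 112.
Linear molecule, 5 cuts → 6 fragments:
  1–6 → 6 bp
  7–47 → 41 bp
  48–53 → 6 bp
  54–91 → 38 bp
  92–112 → 21 bp
  113–118 → 6 bp
Sorted largest to smallest: 41, 38, 21, 6, 6, 6 bp.

41, 38, 21, 6, 6, 6 bp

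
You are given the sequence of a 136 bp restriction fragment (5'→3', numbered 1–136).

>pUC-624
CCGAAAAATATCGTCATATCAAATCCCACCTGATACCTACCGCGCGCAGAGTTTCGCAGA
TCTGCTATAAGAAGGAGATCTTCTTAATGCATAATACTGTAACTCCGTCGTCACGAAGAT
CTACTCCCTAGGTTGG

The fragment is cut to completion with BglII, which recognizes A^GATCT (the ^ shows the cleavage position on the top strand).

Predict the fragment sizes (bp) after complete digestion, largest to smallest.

58, 41, 19, 18 bp

BglII sites (AGATCT) start at positions 58, 76, 117.
BglII cuts after the first base of each site, so after positions 58, 76, 117.
Linear molecule, 3 cuts → 4 fragments:
  1–58 → 58 bp
  59–76 → 18 bp
  77–117 → 41 bp
  118–136 → 19 bp
Sorted largest to smallest: 58, 41, 19, 18 bp.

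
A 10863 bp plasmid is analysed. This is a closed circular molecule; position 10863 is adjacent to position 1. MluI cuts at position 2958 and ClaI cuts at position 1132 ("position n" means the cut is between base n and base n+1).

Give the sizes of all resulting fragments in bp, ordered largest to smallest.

Combined cut positions (sorted): 1132, 2958.
Circular molecule, 2 cuts → 2 fragments:
  2958 − 1132 = 1826 bp
  wrap: 10863 − 2958 + 1132 = 9037 bp
Sorted largest to smallest: 9037, 1826 bp.

9037, 1826 bp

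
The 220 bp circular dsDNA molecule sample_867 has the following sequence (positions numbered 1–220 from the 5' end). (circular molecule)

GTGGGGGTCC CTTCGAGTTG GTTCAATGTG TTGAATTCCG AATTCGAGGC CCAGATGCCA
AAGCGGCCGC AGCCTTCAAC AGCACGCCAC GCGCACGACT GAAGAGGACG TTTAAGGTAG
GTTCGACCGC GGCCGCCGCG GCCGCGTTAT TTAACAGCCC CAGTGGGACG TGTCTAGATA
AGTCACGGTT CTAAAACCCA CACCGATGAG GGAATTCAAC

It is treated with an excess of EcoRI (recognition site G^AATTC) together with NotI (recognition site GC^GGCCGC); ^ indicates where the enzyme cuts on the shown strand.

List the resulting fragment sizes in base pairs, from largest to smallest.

EcoRI sites (GAATTC) start at positions 33, 40, 212.
EcoRI cuts after the first base of each site, so after positions 33, 40, 212.
NotI sites (GCGGCCGC) start at positions 63, 129, 138.
NotI cuts after base 2 of each site, so after positions 64, 130, 139.
Combined cut positions: 33, 40, 64, 130, 139, 212.
Circular molecule, 6 cuts → 6 fragments:
  34–40 → 7 bp
  41–64 → 24 bp
  65–130 → 66 bp
  131–139 → 9 bp
  140–212 → 73 bp
  213–220 then 1–33 → 8 + 33 = 41 bp
Sorted largest to smallest: 73, 66, 41, 24, 9, 7 bp.

73, 66, 41, 24, 9, 7 bp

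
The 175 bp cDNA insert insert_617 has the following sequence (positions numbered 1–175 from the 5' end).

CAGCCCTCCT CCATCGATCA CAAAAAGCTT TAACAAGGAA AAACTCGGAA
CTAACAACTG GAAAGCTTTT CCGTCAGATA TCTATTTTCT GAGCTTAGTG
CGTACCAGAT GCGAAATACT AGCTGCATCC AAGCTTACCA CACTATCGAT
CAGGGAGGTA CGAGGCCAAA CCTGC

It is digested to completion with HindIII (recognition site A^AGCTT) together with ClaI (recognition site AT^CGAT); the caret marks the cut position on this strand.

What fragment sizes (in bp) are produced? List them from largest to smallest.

HindIII sites (AAGCTT) start at positions 25, 63, 131.
HindIII cuts after the first base of each site, so after positions 25, 63, 131.
ClaI sites (ATCGAT) start at positions 13, 145.
ClaI cuts after base 2 of each site, so after positions 14, 146.
Combined cut positions: 14, 25, 63, 131, 146.
Linear molecule, 5 cuts → 6 fragments:
  1–14 → 14 bp
  15–25 → 11 bp
  26–63 → 38 bp
  64–131 → 68 bp
  132–146 → 15 bp
  147–175 → 29 bp
Sorted largest to smallest: 68, 38, 29, 15, 14, 11 bp.

68, 38, 29, 15, 14, 11 bp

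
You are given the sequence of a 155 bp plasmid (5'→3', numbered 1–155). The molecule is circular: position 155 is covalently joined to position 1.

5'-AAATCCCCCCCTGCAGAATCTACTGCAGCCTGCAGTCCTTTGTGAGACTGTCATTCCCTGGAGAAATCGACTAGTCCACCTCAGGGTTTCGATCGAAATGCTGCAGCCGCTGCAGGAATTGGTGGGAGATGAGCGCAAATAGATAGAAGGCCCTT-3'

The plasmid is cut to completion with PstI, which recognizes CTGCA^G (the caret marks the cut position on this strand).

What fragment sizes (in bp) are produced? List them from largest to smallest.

71, 56, 12, 9, 7 bp

PstI sites (CTGCAG) start at positions 11, 23, 30, 101, 110.
PstI cuts after base 5 of each site (before the last base), so after positions 15, 27, 34, 105, 114.
Circular molecule, 5 cuts → 5 fragments:
  16–27 → 12 bp
  28–34 → 7 bp
  35–105 → 71 bp
  106–114 → 9 bp
  115–155 then 1–15 → 41 + 15 = 56 bp
Sorted largest to smallest: 71, 56, 12, 9, 7 bp.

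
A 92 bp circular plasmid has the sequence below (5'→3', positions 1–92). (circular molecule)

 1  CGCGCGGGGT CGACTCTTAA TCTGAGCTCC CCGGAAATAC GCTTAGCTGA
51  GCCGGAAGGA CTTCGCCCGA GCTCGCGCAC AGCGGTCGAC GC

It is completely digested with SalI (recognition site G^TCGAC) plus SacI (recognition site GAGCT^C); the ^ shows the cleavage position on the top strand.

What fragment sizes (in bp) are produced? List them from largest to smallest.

SalI sites (GTCGAC) start at positions 9, 85.
SalI cuts after the first base of each site, so after positions 9, 85.
SacI sites (GAGCTC) start at positions 24, 69.
SacI cuts after base 5 of each site (before the last base), so after positions 28, 73.
Combined cut positions: 9, 28, 73, 85.
Circular molecule, 4 cuts → 4 fragments:
  10–28 → 19 bp
  29–73 → 45 bp
  74–85 → 12 bp
  86–92 then 1–9 → 7 + 9 = 16 bp
Sorted largest to smallest: 45, 19, 16, 12 bp.

45, 19, 16, 12 bp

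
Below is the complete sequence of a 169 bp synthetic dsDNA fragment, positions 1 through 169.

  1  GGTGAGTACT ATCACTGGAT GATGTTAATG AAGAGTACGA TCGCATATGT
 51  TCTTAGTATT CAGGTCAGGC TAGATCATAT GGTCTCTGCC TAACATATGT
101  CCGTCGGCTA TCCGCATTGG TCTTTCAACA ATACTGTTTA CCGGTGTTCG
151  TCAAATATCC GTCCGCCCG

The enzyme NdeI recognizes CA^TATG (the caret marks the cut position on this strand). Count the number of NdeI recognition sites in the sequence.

3

CATATG occurs starting at positions 44, 76, 94.
NdeI cuts at 3 sites.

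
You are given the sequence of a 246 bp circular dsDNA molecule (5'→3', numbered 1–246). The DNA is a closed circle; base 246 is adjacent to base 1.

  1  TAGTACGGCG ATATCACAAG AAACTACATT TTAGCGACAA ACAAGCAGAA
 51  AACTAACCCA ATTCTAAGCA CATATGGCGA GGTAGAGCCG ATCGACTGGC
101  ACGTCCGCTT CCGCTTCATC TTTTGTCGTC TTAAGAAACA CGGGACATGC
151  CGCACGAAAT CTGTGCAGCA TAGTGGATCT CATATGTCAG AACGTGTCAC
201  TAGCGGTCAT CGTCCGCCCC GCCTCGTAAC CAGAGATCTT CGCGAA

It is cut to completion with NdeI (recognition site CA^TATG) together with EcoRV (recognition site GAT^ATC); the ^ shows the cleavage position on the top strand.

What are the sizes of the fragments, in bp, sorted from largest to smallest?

110, 76, 60 bp

NdeI sites (CATATG) start at positions 71, 181.
NdeI cuts after base 2 of each site, so after positions 72, 182.
The EcoRV site (GATATC) starts at position 10.
EcoRV cuts after base 3 of each site, so after position 12.
Combined cut positions: 12, 72, 182.
Circular molecule, 3 cuts → 3 fragments:
  13–72 → 60 bp
  73–182 → 110 bp
  183–246 then 1–12 → 64 + 12 = 76 bp
Sorted largest to smallest: 110, 76, 60 bp.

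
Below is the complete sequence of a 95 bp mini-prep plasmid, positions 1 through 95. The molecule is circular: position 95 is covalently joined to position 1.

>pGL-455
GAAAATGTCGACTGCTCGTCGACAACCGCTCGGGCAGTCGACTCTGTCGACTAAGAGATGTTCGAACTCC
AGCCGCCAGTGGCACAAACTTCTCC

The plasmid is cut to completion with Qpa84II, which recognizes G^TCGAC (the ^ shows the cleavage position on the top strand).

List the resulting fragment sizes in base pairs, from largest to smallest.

56, 19, 11, 9 bp

Qpa84II sites (GTCGAC) start at positions 7, 18, 37, 46.
Qpa84II cuts after the first base of each site, so after positions 7, 18, 37, 46.
Circular molecule, 4 cuts → 4 fragments:
  8–18 → 11 bp
  19–37 → 19 bp
  38–46 → 9 bp
  47–95 then 1–7 → 49 + 7 = 56 bp
Sorted largest to smallest: 56, 19, 11, 9 bp.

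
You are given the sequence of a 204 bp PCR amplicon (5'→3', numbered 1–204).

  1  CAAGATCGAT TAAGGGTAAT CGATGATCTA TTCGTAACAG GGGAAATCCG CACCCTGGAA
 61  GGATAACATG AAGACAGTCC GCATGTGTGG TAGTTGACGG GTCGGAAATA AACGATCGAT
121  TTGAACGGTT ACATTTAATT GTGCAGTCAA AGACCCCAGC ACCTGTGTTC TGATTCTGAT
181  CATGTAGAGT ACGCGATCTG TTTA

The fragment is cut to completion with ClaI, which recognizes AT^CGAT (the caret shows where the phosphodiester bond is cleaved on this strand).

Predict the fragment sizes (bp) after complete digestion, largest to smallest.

96, 88, 14, 6 bp

ClaI sites (ATCGAT) start at positions 5, 19, 115.
ClaI cuts after base 2 of each site, so after positions 6, 20, 116.
Linear molecule, 3 cuts → 4 fragments:
  1–6 → 6 bp
  7–20 → 14 bp
  21–116 → 96 bp
  117–204 → 88 bp
Sorted largest to smallest: 96, 88, 14, 6 bp.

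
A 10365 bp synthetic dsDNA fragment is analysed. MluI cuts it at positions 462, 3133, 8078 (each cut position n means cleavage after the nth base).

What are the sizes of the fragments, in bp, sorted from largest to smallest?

4945, 2671, 2287, 462 bp

Linear molecule, 3 cuts → 4 fragments:
  462 − 0 = 462 bp
  3133 − 462 = 2671 bp
  8078 − 3133 = 4945 bp
  10365 − 8078 = 2287 bp
Sorted largest to smallest: 4945, 2671, 2287, 462 bp.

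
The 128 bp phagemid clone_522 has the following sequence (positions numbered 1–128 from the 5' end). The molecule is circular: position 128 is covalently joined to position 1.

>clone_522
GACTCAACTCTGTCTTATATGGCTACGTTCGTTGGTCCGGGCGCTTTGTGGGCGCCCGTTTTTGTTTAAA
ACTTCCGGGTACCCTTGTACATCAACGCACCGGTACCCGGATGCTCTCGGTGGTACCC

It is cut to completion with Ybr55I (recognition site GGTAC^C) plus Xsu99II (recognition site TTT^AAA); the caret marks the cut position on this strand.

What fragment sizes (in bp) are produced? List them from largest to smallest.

69, 24, 20, 15 bp

Ybr55I sites (GGTACC) start at positions 78, 102, 122.
Ybr55I cuts after base 5 of each site (before the last base), so after positions 82, 106, 126.
The Xsu99II site (TTTAAA) starts at position 65.
Xsu99II cuts after base 3 of each site, so after position 67.
Combined cut positions: 67, 82, 106, 126.
Circular molecule, 4 cuts → 4 fragments:
  68–82 → 15 bp
  83–106 → 24 bp
  107–126 → 20 bp
  127–128 then 1–67 → 2 + 67 = 69 bp
Sorted largest to smallest: 69, 24, 20, 15 bp.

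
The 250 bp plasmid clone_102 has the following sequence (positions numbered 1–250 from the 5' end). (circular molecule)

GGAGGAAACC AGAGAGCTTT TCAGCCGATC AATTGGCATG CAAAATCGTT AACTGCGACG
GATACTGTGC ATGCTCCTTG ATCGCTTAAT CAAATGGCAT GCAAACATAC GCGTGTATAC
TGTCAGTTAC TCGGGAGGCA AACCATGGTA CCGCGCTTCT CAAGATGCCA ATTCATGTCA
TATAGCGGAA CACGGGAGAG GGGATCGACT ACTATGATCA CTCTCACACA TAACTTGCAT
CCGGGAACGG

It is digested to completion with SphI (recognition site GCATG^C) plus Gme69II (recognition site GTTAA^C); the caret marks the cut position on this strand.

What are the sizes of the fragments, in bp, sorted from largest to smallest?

SphI sites (GCATGC) start at positions 36, 69, 97.
SphI cuts after base 5 of each site (before the last base), so after positions 40, 73, 101.
The Gme69II site (GTTAAC) starts at position 48.
Gme69II cuts after base 5 of each site (before the last base), so after position 52.
Combined cut positions: 40, 52, 73, 101.
Circular molecule, 4 cuts → 4 fragments:
  41–52 → 12 bp
  53–73 → 21 bp
  74–101 → 28 bp
  102–250 then 1–40 → 149 + 40 = 189 bp
Sorted largest to smallest: 189, 28, 21, 12 bp.

189, 28, 21, 12 bp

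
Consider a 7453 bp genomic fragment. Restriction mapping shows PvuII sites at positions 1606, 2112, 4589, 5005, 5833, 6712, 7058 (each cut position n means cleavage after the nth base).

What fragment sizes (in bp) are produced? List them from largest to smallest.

Linear molecule, 7 cuts → 8 fragments:
  1606 − 0 = 1606 bp
  2112 − 1606 = 506 bp
  4589 − 2112 = 2477 bp
  5005 − 4589 = 416 bp
  5833 − 5005 = 828 bp
  6712 − 5833 = 879 bp
  7058 − 6712 = 346 bp
  7453 − 7058 = 395 bp
Sorted largest to smallest: 2477, 1606, 879, 828, 506, 416, 395, 346 bp.

2477, 1606, 879, 828, 506, 416, 395, 346 bp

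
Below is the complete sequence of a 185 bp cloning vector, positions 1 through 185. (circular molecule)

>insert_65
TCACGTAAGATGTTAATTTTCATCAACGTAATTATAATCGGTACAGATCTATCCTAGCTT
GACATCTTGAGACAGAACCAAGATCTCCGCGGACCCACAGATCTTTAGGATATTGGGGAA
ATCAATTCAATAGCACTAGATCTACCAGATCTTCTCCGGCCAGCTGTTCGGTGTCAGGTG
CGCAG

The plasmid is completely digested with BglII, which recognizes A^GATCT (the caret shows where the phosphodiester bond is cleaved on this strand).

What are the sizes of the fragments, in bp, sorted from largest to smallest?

83, 39, 36, 18, 9 bp

BglII sites (AGATCT) start at positions 45, 81, 99, 138, 147.
BglII cuts after the first base of each site, so after positions 45, 81, 99, 138, 147.
Circular molecule, 5 cuts → 5 fragments:
  46–81 → 36 bp
  82–99 → 18 bp
  100–138 → 39 bp
  139–147 → 9 bp
  148–185 then 1–45 → 38 + 45 = 83 bp
Sorted largest to smallest: 83, 39, 36, 18, 9 bp.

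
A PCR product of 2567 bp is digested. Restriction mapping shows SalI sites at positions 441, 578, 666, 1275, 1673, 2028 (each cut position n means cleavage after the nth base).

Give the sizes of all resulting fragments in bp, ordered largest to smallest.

Linear molecule, 6 cuts → 7 fragments:
  441 − 0 = 441 bp
  578 − 441 = 137 bp
  666 − 578 = 88 bp
  1275 − 666 = 609 bp
  1673 − 1275 = 398 bp
  2028 − 1673 = 355 bp
  2567 − 2028 = 539 bp
Sorted largest to smallest: 609, 539, 441, 398, 355, 137, 88 bp.

609, 539, 441, 398, 355, 137, 88 bp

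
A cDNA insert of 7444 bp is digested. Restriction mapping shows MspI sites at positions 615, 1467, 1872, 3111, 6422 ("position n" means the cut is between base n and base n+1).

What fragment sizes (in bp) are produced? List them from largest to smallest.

Linear molecule, 5 cuts → 6 fragments:
  615 − 0 = 615 bp
  1467 − 615 = 852 bp
  1872 − 1467 = 405 bp
  3111 − 1872 = 1239 bp
  6422 − 3111 = 3311 bp
  7444 − 6422 = 1022 bp
Sorted largest to smallest: 3311, 1239, 1022, 852, 615, 405 bp.

3311, 1239, 1022, 852, 615, 405 bp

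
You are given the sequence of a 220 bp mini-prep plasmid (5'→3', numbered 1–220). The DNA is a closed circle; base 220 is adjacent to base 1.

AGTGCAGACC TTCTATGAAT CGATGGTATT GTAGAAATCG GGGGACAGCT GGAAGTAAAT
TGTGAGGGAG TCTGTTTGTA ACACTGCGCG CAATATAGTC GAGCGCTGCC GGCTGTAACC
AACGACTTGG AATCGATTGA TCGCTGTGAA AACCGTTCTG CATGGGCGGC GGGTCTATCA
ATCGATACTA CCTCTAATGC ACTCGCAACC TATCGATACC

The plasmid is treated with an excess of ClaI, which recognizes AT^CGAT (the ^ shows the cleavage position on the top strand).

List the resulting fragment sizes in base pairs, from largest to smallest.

ClaI sites (ATCGAT) start at positions 19, 132, 181, 212.
ClaI cuts after base 2 of each site, so after positions 20, 133, 182, 213.
Circular molecule, 4 cuts → 4 fragments:
  21–133 → 113 bp
  134–182 → 49 bp
  183–213 → 31 bp
  214–220 then 1–20 → 7 + 20 = 27 bp
Sorted largest to smallest: 113, 49, 31, 27 bp.

113, 49, 31, 27 bp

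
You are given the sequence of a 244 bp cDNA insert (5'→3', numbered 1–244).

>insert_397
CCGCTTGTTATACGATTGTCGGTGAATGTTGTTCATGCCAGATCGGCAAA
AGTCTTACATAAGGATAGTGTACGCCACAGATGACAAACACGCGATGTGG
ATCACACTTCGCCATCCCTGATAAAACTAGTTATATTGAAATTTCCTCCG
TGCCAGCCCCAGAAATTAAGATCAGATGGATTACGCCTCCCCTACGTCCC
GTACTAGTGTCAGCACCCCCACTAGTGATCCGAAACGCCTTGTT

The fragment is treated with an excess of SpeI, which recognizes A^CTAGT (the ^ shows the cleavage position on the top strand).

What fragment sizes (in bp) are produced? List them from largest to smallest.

SpeI sites (ACTAGT) start at positions 126, 203, 221.
SpeI cuts after the first base of each site, so after positions 126, 203, 221.
Linear molecule, 3 cuts → 4 fragments:
  1–126 → 126 bp
  127–203 → 77 bp
  204–221 → 18 bp
  222–244 → 23 bp
Sorted largest to smallest: 126, 77, 23, 18 bp.

126, 77, 23, 18 bp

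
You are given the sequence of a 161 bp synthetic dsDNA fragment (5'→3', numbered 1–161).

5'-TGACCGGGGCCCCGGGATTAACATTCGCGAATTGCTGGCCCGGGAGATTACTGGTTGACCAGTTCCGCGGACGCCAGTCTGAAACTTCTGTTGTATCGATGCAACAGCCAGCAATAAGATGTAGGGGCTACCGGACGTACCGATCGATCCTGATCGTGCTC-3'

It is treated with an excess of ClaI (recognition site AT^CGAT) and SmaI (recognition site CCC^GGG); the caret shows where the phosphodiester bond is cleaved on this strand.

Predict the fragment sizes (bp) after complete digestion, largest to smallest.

55, 48, 28, 17, 13 bp

ClaI sites (ATCGAT) start at positions 95, 143.
ClaI cuts after base 2 of each site, so after positions 96, 144.
SmaI sites (CCCGGG) start at positions 11, 39.
SmaI cuts after base 3 of each site, so after positions 13, 41.
Combined cut positions: 13, 41, 96, 144.
Linear molecule, 4 cuts → 5 fragments:
  1–13 → 13 bp
  14–41 → 28 bp
  42–96 → 55 bp
  97–144 → 48 bp
  145–161 → 17 bp
Sorted largest to smallest: 55, 48, 28, 17, 13 bp.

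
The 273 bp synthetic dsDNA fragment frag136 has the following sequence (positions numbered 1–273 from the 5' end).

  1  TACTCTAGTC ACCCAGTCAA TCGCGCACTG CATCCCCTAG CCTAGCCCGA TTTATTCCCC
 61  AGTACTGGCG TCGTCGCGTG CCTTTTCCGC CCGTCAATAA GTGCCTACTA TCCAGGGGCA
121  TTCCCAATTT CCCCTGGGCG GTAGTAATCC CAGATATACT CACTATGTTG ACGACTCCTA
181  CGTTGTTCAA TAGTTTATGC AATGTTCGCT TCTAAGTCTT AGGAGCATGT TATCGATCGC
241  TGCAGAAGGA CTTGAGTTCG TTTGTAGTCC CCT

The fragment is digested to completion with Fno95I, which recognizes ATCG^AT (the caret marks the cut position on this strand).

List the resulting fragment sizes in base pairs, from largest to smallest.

The Fno95I site (ATCGAT) starts at position 232.
Fno95I cuts after base 4 of each site, so after position 235.
Linear molecule, 1 cut → 2 fragments:
  1–235 → 235 bp
  236–273 → 38 bp
Sorted largest to smallest: 235, 38 bp.

235, 38 bp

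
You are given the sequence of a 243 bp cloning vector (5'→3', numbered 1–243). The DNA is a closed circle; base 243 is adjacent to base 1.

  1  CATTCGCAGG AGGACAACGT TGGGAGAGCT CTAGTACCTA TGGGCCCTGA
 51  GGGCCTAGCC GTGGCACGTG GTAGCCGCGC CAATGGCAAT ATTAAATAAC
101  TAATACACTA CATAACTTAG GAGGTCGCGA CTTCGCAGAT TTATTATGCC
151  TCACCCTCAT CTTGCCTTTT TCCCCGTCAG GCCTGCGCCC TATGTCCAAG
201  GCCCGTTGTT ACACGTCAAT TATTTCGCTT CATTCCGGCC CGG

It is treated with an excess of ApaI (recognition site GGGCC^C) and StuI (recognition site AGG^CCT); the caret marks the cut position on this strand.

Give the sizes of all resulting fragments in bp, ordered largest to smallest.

The ApaI site (GGGCCC) starts at position 42.
ApaI cuts after base 5 of each site (before the last base), so after position 46.
The StuI site (AGGCCT) starts at position 179.
StuI cuts after base 3 of each site, so after position 181.
Combined cut positions: 46, 181.
Circular molecule, 2 cuts → 2 fragments:
  47–181 → 135 bp
  182–243 then 1–46 → 62 + 46 = 108 bp
Sorted largest to smallest: 135, 108 bp.

135, 108 bp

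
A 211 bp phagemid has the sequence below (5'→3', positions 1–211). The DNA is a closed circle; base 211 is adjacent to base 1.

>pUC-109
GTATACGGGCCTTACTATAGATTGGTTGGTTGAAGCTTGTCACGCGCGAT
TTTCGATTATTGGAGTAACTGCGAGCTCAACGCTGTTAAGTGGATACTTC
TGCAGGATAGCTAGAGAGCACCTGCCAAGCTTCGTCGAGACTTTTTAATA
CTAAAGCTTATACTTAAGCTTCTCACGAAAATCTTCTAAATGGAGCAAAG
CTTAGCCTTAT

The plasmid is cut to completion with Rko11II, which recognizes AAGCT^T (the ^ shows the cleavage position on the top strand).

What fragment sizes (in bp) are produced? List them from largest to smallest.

94, 46, 32, 27, 12 bp

Rko11II sites (AAGCTT) start at positions 33, 127, 154, 166, 198.
Rko11II cuts after base 5 of each site (before the last base), so after positions 37, 131, 158, 170, 202.
Circular molecule, 5 cuts → 5 fragments:
  38–131 → 94 bp
  132–158 → 27 bp
  159–170 → 12 bp
  171–202 → 32 bp
  203–211 then 1–37 → 9 + 37 = 46 bp
Sorted largest to smallest: 94, 46, 32, 27, 12 bp.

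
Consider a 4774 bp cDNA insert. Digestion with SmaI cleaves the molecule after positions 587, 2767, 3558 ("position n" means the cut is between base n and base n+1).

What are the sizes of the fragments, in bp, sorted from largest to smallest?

2180, 1216, 791, 587 bp

Linear molecule, 3 cuts → 4 fragments:
  587 − 0 = 587 bp
  2767 − 587 = 2180 bp
  3558 − 2767 = 791 bp
  4774 − 3558 = 1216 bp
Sorted largest to smallest: 2180, 1216, 791, 587 bp.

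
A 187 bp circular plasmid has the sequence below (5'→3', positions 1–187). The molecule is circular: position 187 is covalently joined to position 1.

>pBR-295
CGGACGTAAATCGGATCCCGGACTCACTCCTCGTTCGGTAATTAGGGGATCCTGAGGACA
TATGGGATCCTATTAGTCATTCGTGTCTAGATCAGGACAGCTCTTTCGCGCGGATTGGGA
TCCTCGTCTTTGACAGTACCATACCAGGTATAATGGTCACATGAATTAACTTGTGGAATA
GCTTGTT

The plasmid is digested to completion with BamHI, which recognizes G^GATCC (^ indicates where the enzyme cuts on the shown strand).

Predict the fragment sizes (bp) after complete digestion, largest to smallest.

82, 53, 34, 18 bp

BamHI sites (GGATCC) start at positions 13, 47, 65, 118.
BamHI cuts after the first base of each site, so after positions 13, 47, 65, 118.
Circular molecule, 4 cuts → 4 fragments:
  14–47 → 34 bp
  48–65 → 18 bp
  66–118 → 53 bp
  119–187 then 1–13 → 69 + 13 = 82 bp
Sorted largest to smallest: 82, 53, 34, 18 bp.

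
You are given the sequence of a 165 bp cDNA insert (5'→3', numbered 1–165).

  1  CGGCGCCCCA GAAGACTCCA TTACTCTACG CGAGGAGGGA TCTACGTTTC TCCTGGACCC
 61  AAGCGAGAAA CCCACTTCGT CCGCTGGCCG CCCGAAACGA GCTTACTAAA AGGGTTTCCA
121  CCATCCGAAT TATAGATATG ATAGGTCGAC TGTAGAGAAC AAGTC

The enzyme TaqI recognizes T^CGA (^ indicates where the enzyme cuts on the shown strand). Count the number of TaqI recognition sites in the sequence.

1

TCGA occurs starting at position 146.
TaqI cuts at 1 site.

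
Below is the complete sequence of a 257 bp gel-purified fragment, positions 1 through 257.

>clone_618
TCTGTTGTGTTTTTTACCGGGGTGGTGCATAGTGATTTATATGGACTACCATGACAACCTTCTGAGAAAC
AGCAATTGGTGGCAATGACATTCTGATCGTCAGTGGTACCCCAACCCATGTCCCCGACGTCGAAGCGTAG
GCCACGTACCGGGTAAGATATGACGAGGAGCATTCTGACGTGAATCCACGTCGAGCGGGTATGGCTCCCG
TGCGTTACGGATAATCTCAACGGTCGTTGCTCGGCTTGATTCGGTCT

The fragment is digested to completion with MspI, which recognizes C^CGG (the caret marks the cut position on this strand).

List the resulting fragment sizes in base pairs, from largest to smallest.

132, 108, 17 bp

MspI sites (CCGG) start at positions 17, 149.
MspI cuts after the first base of each site, so after positions 17, 149.
Linear molecule, 2 cuts → 3 fragments:
  1–17 → 17 bp
  18–149 → 132 bp
  150–257 → 108 bp
Sorted largest to smallest: 132, 108, 17 bp.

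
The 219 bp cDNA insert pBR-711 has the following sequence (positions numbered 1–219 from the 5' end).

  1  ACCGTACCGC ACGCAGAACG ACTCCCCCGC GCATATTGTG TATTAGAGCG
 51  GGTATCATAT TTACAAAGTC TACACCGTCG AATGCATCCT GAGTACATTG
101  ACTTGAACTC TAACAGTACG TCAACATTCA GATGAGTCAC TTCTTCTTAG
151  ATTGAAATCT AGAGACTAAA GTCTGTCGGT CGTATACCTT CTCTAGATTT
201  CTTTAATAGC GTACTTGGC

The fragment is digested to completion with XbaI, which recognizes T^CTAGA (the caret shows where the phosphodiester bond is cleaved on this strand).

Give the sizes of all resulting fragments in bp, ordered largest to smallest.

XbaI sites (TCTAGA) start at positions 158, 192.
XbaI cuts after the first base of each site, so after positions 158, 192.
Linear molecule, 2 cuts → 3 fragments:
  1–158 → 158 bp
  159–192 → 34 bp
  193–219 → 27 bp
Sorted largest to smallest: 158, 34, 27 bp.

158, 34, 27 bp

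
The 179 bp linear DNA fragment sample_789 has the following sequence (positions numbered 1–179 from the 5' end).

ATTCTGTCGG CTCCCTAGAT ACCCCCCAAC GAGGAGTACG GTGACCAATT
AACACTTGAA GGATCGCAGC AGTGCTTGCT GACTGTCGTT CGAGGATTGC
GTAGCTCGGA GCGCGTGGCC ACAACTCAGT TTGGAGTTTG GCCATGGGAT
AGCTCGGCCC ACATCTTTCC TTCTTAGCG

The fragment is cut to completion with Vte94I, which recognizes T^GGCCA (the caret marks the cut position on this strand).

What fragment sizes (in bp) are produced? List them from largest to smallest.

Vte94I sites (TGGCCA) start at positions 116, 139.
Vte94I cuts after the first base of each site, so after positions 116, 139.
Linear molecule, 2 cuts → 3 fragments:
  1–116 → 116 bp
  117–139 → 23 bp
  140–179 → 40 bp
Sorted largest to smallest: 116, 40, 23 bp.

116, 40, 23 bp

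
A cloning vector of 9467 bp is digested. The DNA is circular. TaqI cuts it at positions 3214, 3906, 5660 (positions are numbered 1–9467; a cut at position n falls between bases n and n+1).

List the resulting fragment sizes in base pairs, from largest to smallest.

7021, 1754, 692 bp

Circular molecule, 3 cuts → 3 fragments:
  3906 − 3214 = 692 bp
  5660 − 3906 = 1754 bp
  wrap: 9467 − 5660 + 3214 = 7021 bp
Sorted largest to smallest: 7021, 1754, 692 bp.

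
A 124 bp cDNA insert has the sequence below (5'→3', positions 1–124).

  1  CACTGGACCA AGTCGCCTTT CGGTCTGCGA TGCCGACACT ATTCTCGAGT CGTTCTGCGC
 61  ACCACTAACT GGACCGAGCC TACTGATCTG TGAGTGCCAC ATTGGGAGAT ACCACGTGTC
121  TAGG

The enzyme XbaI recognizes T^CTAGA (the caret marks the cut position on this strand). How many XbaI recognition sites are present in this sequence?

No occurrence of TCTAGA is present in the sequence.
XbaI does not cut: 0 sites.

0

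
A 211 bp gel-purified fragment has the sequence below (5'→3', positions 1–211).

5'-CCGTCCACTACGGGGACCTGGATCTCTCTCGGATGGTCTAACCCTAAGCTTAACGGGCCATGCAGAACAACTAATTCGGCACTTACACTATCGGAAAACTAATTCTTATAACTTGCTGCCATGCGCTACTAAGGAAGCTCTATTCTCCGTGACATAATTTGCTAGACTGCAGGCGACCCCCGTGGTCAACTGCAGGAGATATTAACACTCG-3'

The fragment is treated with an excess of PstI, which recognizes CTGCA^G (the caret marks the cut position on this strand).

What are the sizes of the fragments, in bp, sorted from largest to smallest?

171, 23, 17 bp

PstI sites (CTGCAG) start at positions 167, 190.
PstI cuts after base 5 of each site (before the last base), so after positions 171, 194.
Linear molecule, 2 cuts → 3 fragments:
  1–171 → 171 bp
  172–194 → 23 bp
  195–211 → 17 bp
Sorted largest to smallest: 171, 23, 17 bp.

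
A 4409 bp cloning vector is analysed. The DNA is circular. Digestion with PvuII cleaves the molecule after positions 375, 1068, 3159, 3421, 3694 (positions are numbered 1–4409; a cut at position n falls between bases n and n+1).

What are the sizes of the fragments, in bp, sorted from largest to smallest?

Circular molecule, 5 cuts → 5 fragments:
  1068 − 375 = 693 bp
  3159 − 1068 = 2091 bp
  3421 − 3159 = 262 bp
  3694 − 3421 = 273 bp
  wrap: 4409 − 3694 + 375 = 1090 bp
Sorted largest to smallest: 2091, 1090, 693, 273, 262 bp.

2091, 1090, 693, 273, 262 bp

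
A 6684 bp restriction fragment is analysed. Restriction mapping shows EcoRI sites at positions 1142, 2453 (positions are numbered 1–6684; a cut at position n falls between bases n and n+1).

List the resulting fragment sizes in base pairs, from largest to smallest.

4231, 1311, 1142 bp

Linear molecule, 2 cuts → 3 fragments:
  1142 − 0 = 1142 bp
  2453 − 1142 = 1311 bp
  6684 − 2453 = 4231 bp
Sorted largest to smallest: 4231, 1311, 1142 bp.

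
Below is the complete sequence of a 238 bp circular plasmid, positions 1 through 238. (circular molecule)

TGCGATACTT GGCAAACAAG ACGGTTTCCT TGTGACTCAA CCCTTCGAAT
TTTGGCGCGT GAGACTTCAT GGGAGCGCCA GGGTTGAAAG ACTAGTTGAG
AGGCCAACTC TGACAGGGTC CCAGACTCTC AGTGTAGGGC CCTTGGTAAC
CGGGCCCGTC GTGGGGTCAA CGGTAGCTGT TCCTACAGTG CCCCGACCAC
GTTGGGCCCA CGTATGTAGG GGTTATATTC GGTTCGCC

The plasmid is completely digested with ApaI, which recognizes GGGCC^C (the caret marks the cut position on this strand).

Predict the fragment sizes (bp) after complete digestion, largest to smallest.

ApaI sites (GGGCCC) start at positions 137, 152, 204.
ApaI cuts after base 5 of each site (before the last base), so after positions 141, 156, 208.
Circular molecule, 3 cuts → 3 fragments:
  142–156 → 15 bp
  157–208 → 52 bp
  209–238 then 1–141 → 30 + 141 = 171 bp
Sorted largest to smallest: 171, 52, 15 bp.

171, 52, 15 bp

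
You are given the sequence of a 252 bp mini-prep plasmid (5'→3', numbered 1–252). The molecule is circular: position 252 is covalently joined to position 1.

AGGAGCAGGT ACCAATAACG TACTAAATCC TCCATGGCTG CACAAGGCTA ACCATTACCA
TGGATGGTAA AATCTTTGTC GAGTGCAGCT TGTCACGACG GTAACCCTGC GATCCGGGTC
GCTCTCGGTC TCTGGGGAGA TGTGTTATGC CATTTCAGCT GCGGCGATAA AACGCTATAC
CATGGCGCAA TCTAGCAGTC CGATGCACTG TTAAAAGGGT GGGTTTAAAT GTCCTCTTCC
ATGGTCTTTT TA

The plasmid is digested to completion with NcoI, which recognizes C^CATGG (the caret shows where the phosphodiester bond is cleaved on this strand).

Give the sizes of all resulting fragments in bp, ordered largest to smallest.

NcoI sites (CCATGG) start at positions 32, 58, 180, 239.
NcoI cuts after the first base of each site, so after positions 32, 58, 180, 239.
Circular molecule, 4 cuts → 4 fragments:
  33–58 → 26 bp
  59–180 → 122 bp
  181–239 → 59 bp
  240–252 then 1–32 → 13 + 32 = 45 bp
Sorted largest to smallest: 122, 59, 45, 26 bp.

122, 59, 45, 26 bp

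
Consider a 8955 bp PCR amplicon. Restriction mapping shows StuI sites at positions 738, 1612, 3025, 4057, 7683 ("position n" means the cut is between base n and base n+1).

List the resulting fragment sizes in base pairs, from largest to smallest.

3626, 1413, 1272, 1032, 874, 738 bp

Linear molecule, 5 cuts → 6 fragments:
  738 − 0 = 738 bp
  1612 − 738 = 874 bp
  3025 − 1612 = 1413 bp
  4057 − 3025 = 1032 bp
  7683 − 4057 = 3626 bp
  8955 − 7683 = 1272 bp
Sorted largest to smallest: 3626, 1413, 1272, 1032, 874, 738 bp.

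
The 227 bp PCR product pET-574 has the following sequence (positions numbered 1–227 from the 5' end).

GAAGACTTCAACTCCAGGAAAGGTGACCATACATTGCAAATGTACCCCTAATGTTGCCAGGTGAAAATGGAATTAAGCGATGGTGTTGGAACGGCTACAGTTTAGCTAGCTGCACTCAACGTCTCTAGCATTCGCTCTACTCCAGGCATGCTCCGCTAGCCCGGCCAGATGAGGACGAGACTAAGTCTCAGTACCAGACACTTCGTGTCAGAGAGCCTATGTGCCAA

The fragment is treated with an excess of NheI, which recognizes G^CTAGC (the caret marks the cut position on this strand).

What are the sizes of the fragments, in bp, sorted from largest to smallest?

NheI sites (GCTAGC) start at positions 105, 155.
NheI cuts after the first base of each site, so after positions 105, 155.
Linear molecule, 2 cuts → 3 fragments:
  1–105 → 105 bp
  106–155 → 50 bp
  156–227 → 72 bp
Sorted largest to smallest: 105, 72, 50 bp.

105, 72, 50 bp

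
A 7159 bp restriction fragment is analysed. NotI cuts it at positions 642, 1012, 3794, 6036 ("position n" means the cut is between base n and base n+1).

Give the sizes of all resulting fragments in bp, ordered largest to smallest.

2782, 2242, 1123, 642, 370 bp

Linear molecule, 4 cuts → 5 fragments:
  642 − 0 = 642 bp
  1012 − 642 = 370 bp
  3794 − 1012 = 2782 bp
  6036 − 3794 = 2242 bp
  7159 − 6036 = 1123 bp
Sorted largest to smallest: 2782, 2242, 1123, 642, 370 bp.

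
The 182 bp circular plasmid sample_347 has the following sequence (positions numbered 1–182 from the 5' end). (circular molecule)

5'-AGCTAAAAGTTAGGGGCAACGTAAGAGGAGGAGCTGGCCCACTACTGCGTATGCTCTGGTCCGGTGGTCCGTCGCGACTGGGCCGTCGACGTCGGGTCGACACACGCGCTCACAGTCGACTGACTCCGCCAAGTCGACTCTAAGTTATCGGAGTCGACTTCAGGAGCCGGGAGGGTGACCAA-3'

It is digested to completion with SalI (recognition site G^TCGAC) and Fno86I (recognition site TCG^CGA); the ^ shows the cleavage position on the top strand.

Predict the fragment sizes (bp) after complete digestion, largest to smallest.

103, 20, 19, 18, 11, 11 bp

SalI sites (GTCGAC) start at positions 85, 96, 115, 133, 153.
SalI cuts after the first base of each site, so after positions 85, 96, 115, 133, 153.
The Fno86I site (TCGCGA) starts at position 72.
Fno86I cuts after base 3 of each site, so after position 74.
Combined cut positions: 74, 85, 96, 115, 133, 153.
Circular molecule, 6 cuts → 6 fragments:
  75–85 → 11 bp
  86–96 → 11 bp
  97–115 → 19 bp
  116–133 → 18 bp
  134–153 → 20 bp
  154–182 then 1–74 → 29 + 74 = 103 bp
Sorted largest to smallest: 103, 20, 19, 18, 11, 11 bp.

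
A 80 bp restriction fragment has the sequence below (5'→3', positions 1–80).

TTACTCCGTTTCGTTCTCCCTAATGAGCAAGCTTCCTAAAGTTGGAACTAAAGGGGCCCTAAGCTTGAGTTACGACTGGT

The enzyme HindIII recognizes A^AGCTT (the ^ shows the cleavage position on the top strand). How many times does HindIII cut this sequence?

2

AAGCTT occurs starting at positions 29, 61.
HindIII cuts at 2 sites.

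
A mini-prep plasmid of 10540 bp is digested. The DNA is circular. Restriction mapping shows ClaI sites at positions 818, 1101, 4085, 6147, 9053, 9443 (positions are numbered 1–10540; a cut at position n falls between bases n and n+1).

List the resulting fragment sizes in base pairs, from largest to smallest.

Circular molecule, 6 cuts → 6 fragments:
  1101 − 818 = 283 bp
  4085 − 1101 = 2984 bp
  6147 − 4085 = 2062 bp
  9053 − 6147 = 2906 bp
  9443 − 9053 = 390 bp
  wrap: 10540 − 9443 + 818 = 1915 bp
Sorted largest to smallest: 2984, 2906, 2062, 1915, 390, 283 bp.

2984, 2906, 2062, 1915, 390, 283 bp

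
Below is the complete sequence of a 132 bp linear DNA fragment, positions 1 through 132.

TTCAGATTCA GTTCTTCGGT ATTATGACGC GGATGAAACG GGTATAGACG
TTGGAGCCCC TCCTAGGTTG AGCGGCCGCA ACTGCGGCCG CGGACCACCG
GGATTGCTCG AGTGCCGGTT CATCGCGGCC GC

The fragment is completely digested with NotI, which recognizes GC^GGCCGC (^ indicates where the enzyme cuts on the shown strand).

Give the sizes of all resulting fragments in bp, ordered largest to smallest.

73, 41, 12, 6 bp

NotI sites (GCGGCCGC) start at positions 72, 84, 125.
NotI cuts after base 2 of each site, so after positions 73, 85, 126.
Linear molecule, 3 cuts → 4 fragments:
  1–73 → 73 bp
  74–85 → 12 bp
  86–126 → 41 bp
  127–132 → 6 bp
Sorted largest to smallest: 73, 41, 12, 6 bp.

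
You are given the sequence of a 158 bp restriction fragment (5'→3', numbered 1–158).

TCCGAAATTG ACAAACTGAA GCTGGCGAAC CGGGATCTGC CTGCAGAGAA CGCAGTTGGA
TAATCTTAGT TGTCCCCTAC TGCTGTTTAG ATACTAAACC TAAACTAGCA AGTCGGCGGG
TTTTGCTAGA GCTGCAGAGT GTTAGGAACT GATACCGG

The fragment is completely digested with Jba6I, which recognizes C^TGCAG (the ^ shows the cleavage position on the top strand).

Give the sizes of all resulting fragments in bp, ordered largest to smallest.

Jba6I sites (CTGCAG) start at positions 41, 132.
Jba6I cuts after the first base of each site, so after positions 41, 132.
Linear molecule, 2 cuts → 3 fragments:
  1–41 → 41 bp
  42–132 → 91 bp
  133–158 → 26 bp
Sorted largest to smallest: 91, 41, 26 bp.

91, 41, 26 bp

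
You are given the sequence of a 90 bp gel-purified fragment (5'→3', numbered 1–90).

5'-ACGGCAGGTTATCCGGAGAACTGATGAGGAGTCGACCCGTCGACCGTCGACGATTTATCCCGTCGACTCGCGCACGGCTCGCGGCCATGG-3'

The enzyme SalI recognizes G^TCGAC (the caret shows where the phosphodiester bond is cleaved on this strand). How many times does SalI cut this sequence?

GTCGAC occurs starting at positions 31, 39, 46, 62.
SalI cuts at 4 sites.

4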